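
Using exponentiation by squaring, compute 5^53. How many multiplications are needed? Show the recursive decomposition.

Computing 5^53 by squaring (build up from 5^1; each line after the first costs one multiplication):

5^1 = 5
5^2 = (5^1)^2 = 5^2 = 25
5^3 = 5 * 5^2 = 5 * 25 = 125
5^6 = (5^3)^2 = 125^2 = 15625
5^12 = (5^6)^2 = 15625^2 = 244140625
5^13 = 5 * 5^12 = 5 * 244140625 = 1220703125
5^26 = (5^13)^2 = 1220703125^2 = 1490116119384765625
5^52 = (5^26)^2 = 1490116119384765625^2 = 2220446049250313080847263336181640625
5^53 = 5 * 5^52 = 5 * 2220446049250313080847263336181640625 = 11102230246251565404236316680908203125

Result: 11102230246251565404236316680908203125
Multiplications needed: 8 (8 lines after 5^1)

5^53 = 11102230246251565404236316680908203125. Using exponentiation by squaring, this requires 8 multiplications. The key idea: if the exponent is even, square the half-power; if odd, multiply by the base once.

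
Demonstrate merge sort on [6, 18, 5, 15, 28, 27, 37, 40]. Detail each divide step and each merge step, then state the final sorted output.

Merge sort trace:

Split: [6, 18, 5, 15, 28, 27, 37, 40] -> [6, 18, 5, 15] and [28, 27, 37, 40]
  Split: [6, 18, 5, 15] -> [6, 18] and [5, 15]
    Split: [6, 18] -> [6] and [18]
    Merge: [6] + [18] -> [6, 18]
    Split: [5, 15] -> [5] and [15]
    Merge: [5] + [15] -> [5, 15]
  Merge: [6, 18] + [5, 15] -> [5, 6, 15, 18]
  Split: [28, 27, 37, 40] -> [28, 27] and [37, 40]
    Split: [28, 27] -> [28] and [27]
    Merge: [28] + [27] -> [27, 28]
    Split: [37, 40] -> [37] and [40]
    Merge: [37] + [40] -> [37, 40]
  Merge: [27, 28] + [37, 40] -> [27, 28, 37, 40]
Merge: [5, 6, 15, 18] + [27, 28, 37, 40] -> [5, 6, 15, 18, 27, 28, 37, 40]

Final sorted array: [5, 6, 15, 18, 27, 28, 37, 40]

The merge sort proceeds by recursively splitting the array and merging sorted halves.
After all merges, the sorted array is [5, 6, 15, 18, 27, 28, 37, 40].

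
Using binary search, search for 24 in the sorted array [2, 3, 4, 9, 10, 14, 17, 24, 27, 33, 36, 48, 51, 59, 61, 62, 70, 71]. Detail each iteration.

Binary search for 24 in [2, 3, 4, 9, 10, 14, 17, 24, 27, 33, 36, 48, 51, 59, 61, 62, 70, 71]:

lo=0, hi=17, mid=8, arr[mid]=27 -> 27 > 24, search left half
lo=0, hi=7, mid=3, arr[mid]=9 -> 9 < 24, search right half
lo=4, hi=7, mid=5, arr[mid]=14 -> 14 < 24, search right half
lo=6, hi=7, mid=6, arr[mid]=17 -> 17 < 24, search right half
lo=7, hi=7, mid=7, arr[mid]=24 -> Found target at index 7!

Binary search finds 24 at index 7 after 5 comparisons. The search repeatedly halves the search space by comparing with the middle element.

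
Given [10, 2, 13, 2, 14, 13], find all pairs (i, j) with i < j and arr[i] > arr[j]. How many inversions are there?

Finding inversions in [10, 2, 13, 2, 14, 13]:

(0, 1): arr[0]=10 > arr[1]=2
(0, 3): arr[0]=10 > arr[3]=2
(2, 3): arr[2]=13 > arr[3]=2
(4, 5): arr[4]=14 > arr[5]=13

Total inversions: 4

The array has 4 inversion(s): (0,1), (0,3), (2,3), (4,5). Each pair (i,j) satisfies i < j and arr[i] > arr[j].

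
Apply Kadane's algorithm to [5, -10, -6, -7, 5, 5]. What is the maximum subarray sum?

Using Kadane's algorithm on [5, -10, -6, -7, 5, 5]:

Scanning through the array:
Position 1 (value -10): max_ending_here = -5, max_so_far = 5
Position 2 (value -6): max_ending_here = -6, max_so_far = 5
Position 3 (value -7): max_ending_here = -7, max_so_far = 5
Position 4 (value 5): max_ending_here = 5, max_so_far = 5
Position 5 (value 5): max_ending_here = 10, max_so_far = 10

Maximum subarray: [5, 5]
Maximum sum: 10

The maximum subarray is [5, 5] with sum 10. This subarray runs from index 4 to index 5.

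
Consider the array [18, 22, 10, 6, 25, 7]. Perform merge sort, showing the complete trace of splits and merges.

Merge sort trace:

Split: [18, 22, 10, 6, 25, 7] -> [18, 22, 10] and [6, 25, 7]
  Split: [18, 22, 10] -> [18] and [22, 10]
    Split: [22, 10] -> [22] and [10]
    Merge: [22] + [10] -> [10, 22]
  Merge: [18] + [10, 22] -> [10, 18, 22]
  Split: [6, 25, 7] -> [6] and [25, 7]
    Split: [25, 7] -> [25] and [7]
    Merge: [25] + [7] -> [7, 25]
  Merge: [6] + [7, 25] -> [6, 7, 25]
Merge: [10, 18, 22] + [6, 7, 25] -> [6, 7, 10, 18, 22, 25]

Final sorted array: [6, 7, 10, 18, 22, 25]

The merge sort proceeds by recursively splitting the array and merging sorted halves.
After all merges, the sorted array is [6, 7, 10, 18, 22, 25].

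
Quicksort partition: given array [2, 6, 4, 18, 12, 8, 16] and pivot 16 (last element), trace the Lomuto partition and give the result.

Lomuto partition with pivot = 16:

Initial array: [2, 6, 4, 18, 12, 8, 16]

arr[0]=2 <= 16: swap with position 0, array becomes [2, 6, 4, 18, 12, 8, 16]
arr[1]=6 <= 16: swap with position 1, array becomes [2, 6, 4, 18, 12, 8, 16]
arr[2]=4 <= 16: swap with position 2, array becomes [2, 6, 4, 18, 12, 8, 16]
arr[3]=18 > 16: no swap
arr[4]=12 <= 16: swap with position 3, array becomes [2, 6, 4, 12, 18, 8, 16]
arr[5]=8 <= 16: swap with position 4, array becomes [2, 6, 4, 12, 8, 18, 16]

Place pivot at position 5: [2, 6, 4, 12, 8, 16, 18]
Pivot position: 5

After partitioning with pivot 16, the array becomes [2, 6, 4, 12, 8, 16, 18]. The pivot is placed at index 5. All elements to the left of the pivot are <= 16, and all elements to the right are > 16.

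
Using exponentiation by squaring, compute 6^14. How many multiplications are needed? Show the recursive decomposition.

Computing 6^14 by squaring (build up from 6^1; each line after the first costs one multiplication):

6^1 = 6
6^2 = (6^1)^2 = 6^2 = 36
6^3 = 6 * 6^2 = 6 * 36 = 216
6^6 = (6^3)^2 = 216^2 = 46656
6^7 = 6 * 6^6 = 6 * 46656 = 279936
6^14 = (6^7)^2 = 279936^2 = 78364164096

Result: 78364164096
Multiplications needed: 5 (5 lines after 6^1)

6^14 = 78364164096. Using exponentiation by squaring, this requires 5 multiplications. The key idea: if the exponent is even, square the half-power; if odd, multiply by the base once.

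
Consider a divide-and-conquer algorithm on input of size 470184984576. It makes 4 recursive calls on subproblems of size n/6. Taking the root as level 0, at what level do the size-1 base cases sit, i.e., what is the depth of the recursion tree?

For divide and conquer with division factor 6:

Problem sizes at each level:
Level 0: 470184984576
Level 1: 78364164096
Level 2: 13060694016
Level 3: 2176782336
Level 4: 362797056
Level 5: 60466176
Level 6: 10077696
Level 7: 1679616
Level 8: 279936
Level 9: 46656
Level 10: 7776
Level 11: 1296
Level 12: 216
Level 13: 36
Level 14: 6
Level 15: 1

The root is level 0 and the size-1 base case is level 15 (the tree spans levels 0 through 15, i.e. 16 levels counting the root), so the depth is the number of divisions: log_6(470184984576) = 15

The recursion tree depth is log_6(470184984576) = 15. At each level, the problem size is divided by 6, so it takes 15 divisions to reduce to a base case of size 1. The algorithm makes 4 recursive calls at each level.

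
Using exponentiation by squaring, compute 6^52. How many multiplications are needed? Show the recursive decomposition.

Computing 6^52 by squaring (build up from 6^1; each line after the first costs one multiplication):

6^1 = 6
6^2 = (6^1)^2 = 6^2 = 36
6^3 = 6 * 6^2 = 6 * 36 = 216
6^6 = (6^3)^2 = 216^2 = 46656
6^12 = (6^6)^2 = 46656^2 = 2176782336
6^13 = 6 * 6^12 = 6 * 2176782336 = 13060694016
6^26 = (6^13)^2 = 13060694016^2 = 170581728179578208256
6^52 = (6^26)^2 = 170581728179578208256^2 = 29098125988731506183153025616435306561536

Result: 29098125988731506183153025616435306561536
Multiplications needed: 7 (7 lines after 6^1)

6^52 = 29098125988731506183153025616435306561536. Using exponentiation by squaring, this requires 7 multiplications. The key idea: if the exponent is even, square the half-power; if odd, multiply by the base once.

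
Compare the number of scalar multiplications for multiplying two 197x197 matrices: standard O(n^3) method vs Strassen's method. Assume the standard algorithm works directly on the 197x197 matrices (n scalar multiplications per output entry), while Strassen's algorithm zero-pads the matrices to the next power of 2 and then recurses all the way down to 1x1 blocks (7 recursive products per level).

Matrix multiplication for 197x197 matrices:

Strassen's algorithm requires power-of-2 dimensions. Pad 197x197 to 256x256 (next power of 2).

Standard algorithm: 197^3 = 7645373 multiplications
Strassen's algorithm: 7^(log2(256)) = 7^8 = 5764801 multiplications
Savings: 7645373 - 5764801 = 1880572 multiplications

Standard: 7645373 multiplications (197^3). Strassen: 5764801 multiplications (7^8, after padding to 256x256). Strassen reduces 8 recursive multiplications to 7 at each level.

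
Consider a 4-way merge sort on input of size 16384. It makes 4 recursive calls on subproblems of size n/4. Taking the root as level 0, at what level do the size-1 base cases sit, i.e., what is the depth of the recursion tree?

For divide and conquer with division factor 4:

Problem sizes at each level:
Level 0: 16384
Level 1: 4096
Level 2: 1024
Level 3: 256
Level 4: 64
Level 5: 16
Level 6: 4
Level 7: 1

The root is level 0 and the size-1 base case is level 7 (the tree spans levels 0 through 7, i.e. 8 levels counting the root), so the depth is the number of divisions: log_4(16384) = 7

The recursion tree depth is log_4(16384) = 7. At each level, the problem size is divided by 4, so it takes 7 divisions to reduce to a base case of size 1. The algorithm makes 4 recursive calls at each level.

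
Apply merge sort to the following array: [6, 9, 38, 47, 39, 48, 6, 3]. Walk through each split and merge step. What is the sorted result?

Merge sort trace:

Split: [6, 9, 38, 47, 39, 48, 6, 3] -> [6, 9, 38, 47] and [39, 48, 6, 3]
  Split: [6, 9, 38, 47] -> [6, 9] and [38, 47]
    Split: [6, 9] -> [6] and [9]
    Merge: [6] + [9] -> [6, 9]
    Split: [38, 47] -> [38] and [47]
    Merge: [38] + [47] -> [38, 47]
  Merge: [6, 9] + [38, 47] -> [6, 9, 38, 47]
  Split: [39, 48, 6, 3] -> [39, 48] and [6, 3]
    Split: [39, 48] -> [39] and [48]
    Merge: [39] + [48] -> [39, 48]
    Split: [6, 3] -> [6] and [3]
    Merge: [6] + [3] -> [3, 6]
  Merge: [39, 48] + [3, 6] -> [3, 6, 39, 48]
Merge: [6, 9, 38, 47] + [3, 6, 39, 48] -> [3, 6, 6, 9, 38, 39, 47, 48]

Final sorted array: [3, 6, 6, 9, 38, 39, 47, 48]

The merge sort proceeds by recursively splitting the array and merging sorted halves.
After all merges, the sorted array is [3, 6, 6, 9, 38, 39, 47, 48].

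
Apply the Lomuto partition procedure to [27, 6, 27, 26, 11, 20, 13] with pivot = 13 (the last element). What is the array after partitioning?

Lomuto partition with pivot = 13:

Initial array: [27, 6, 27, 26, 11, 20, 13]

arr[0]=27 > 13: no swap
arr[1]=6 <= 13: swap with position 0, array becomes [6, 27, 27, 26, 11, 20, 13]
arr[2]=27 > 13: no swap
arr[3]=26 > 13: no swap
arr[4]=11 <= 13: swap with position 1, array becomes [6, 11, 27, 26, 27, 20, 13]
arr[5]=20 > 13: no swap

Place pivot at position 2: [6, 11, 13, 26, 27, 20, 27]
Pivot position: 2

After partitioning with pivot 13, the array becomes [6, 11, 13, 26, 27, 20, 27]. The pivot is placed at index 2. All elements to the left of the pivot are <= 13, and all elements to the right are > 13.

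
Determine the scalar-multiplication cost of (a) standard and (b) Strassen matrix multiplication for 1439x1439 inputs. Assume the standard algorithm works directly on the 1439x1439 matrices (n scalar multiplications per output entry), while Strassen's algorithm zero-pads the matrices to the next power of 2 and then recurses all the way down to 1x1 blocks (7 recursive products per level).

Matrix multiplication for 1439x1439 matrices:

Strassen's algorithm requires power-of-2 dimensions. Pad 1439x1439 to 2048x2048 (next power of 2).

Standard algorithm: 1439^3 = 2979767519 multiplications
Strassen's algorithm: 7^(log2(2048)) = 7^11 = 1977326743 multiplications
Savings: 2979767519 - 1977326743 = 1002440776 multiplications

Standard: 2979767519 multiplications (1439^3). Strassen: 1977326743 multiplications (7^11, after padding to 2048x2048). Strassen reduces 8 recursive multiplications to 7 at each level.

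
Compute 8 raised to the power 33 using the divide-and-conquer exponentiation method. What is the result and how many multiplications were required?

Computing 8^33 by squaring (build up from 8^1; each line after the first costs one multiplication):

8^1 = 8
8^2 = (8^1)^2 = 8^2 = 64
8^4 = (8^2)^2 = 64^2 = 4096
8^8 = (8^4)^2 = 4096^2 = 16777216
8^16 = (8^8)^2 = 16777216^2 = 281474976710656
8^32 = (8^16)^2 = 281474976710656^2 = 79228162514264337593543950336
8^33 = 8 * 8^32 = 8 * 79228162514264337593543950336 = 633825300114114700748351602688

Result: 633825300114114700748351602688
Multiplications needed: 6 (6 lines after 8^1)

8^33 = 633825300114114700748351602688. Using exponentiation by squaring, this requires 6 multiplications. The key idea: if the exponent is even, square the half-power; if odd, multiply by the base once.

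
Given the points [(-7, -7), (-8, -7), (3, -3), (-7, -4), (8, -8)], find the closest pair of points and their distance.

Computing all pairwise distances among 5 points:

d((-7, -7), (-8, -7)) = 1.0 <-- minimum
d((-7, -7), (3, -3)) = 10.7703
d((-7, -7), (-7, -4)) = 3.0
d((-7, -7), (8, -8)) = 15.0333
d((-8, -7), (3, -3)) = 11.7047
d((-8, -7), (-7, -4)) = 3.1623
d((-8, -7), (8, -8)) = 16.0312
d((3, -3), (-7, -4)) = 10.0499
d((3, -3), (8, -8)) = 7.0711
d((-7, -4), (8, -8)) = 15.5242

Closest pair: (-7, -7) and (-8, -7) with distance 1.0

The closest pair is (-7, -7) and (-8, -7) with Euclidean distance 1.0. For 5 points, brute-force pairwise comparison is shown above. For large n, the divide-and-conquer algorithm (sort by x, recurse on halves, check the dividing strip) achieves O(n log n).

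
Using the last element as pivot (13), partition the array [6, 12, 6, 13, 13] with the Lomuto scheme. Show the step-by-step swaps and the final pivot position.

Lomuto partition with pivot = 13:

Initial array: [6, 12, 6, 13, 13]

arr[0]=6 <= 13: swap with position 0, array becomes [6, 12, 6, 13, 13]
arr[1]=12 <= 13: swap with position 1, array becomes [6, 12, 6, 13, 13]
arr[2]=6 <= 13: swap with position 2, array becomes [6, 12, 6, 13, 13]
arr[3]=13 <= 13: swap with position 3, array becomes [6, 12, 6, 13, 13]

Place pivot at position 4: [6, 12, 6, 13, 13]
Pivot position: 4

After partitioning with pivot 13, the array becomes [6, 12, 6, 13, 13]. The pivot is placed at index 4. All elements to the left of the pivot are <= 13, and all elements to the right are > 13.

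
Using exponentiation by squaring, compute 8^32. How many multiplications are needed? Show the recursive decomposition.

Computing 8^32 by squaring (build up from 8^1; each line after the first costs one multiplication):

8^1 = 8
8^2 = (8^1)^2 = 8^2 = 64
8^4 = (8^2)^2 = 64^2 = 4096
8^8 = (8^4)^2 = 4096^2 = 16777216
8^16 = (8^8)^2 = 16777216^2 = 281474976710656
8^32 = (8^16)^2 = 281474976710656^2 = 79228162514264337593543950336

Result: 79228162514264337593543950336
Multiplications needed: 5 (5 lines after 8^1)

8^32 = 79228162514264337593543950336. Using exponentiation by squaring, this requires 5 multiplications. The key idea: if the exponent is even, square the half-power; if odd, multiply by the base once.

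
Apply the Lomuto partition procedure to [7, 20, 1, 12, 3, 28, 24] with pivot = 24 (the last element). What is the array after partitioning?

Lomuto partition with pivot = 24:

Initial array: [7, 20, 1, 12, 3, 28, 24]

arr[0]=7 <= 24: swap with position 0, array becomes [7, 20, 1, 12, 3, 28, 24]
arr[1]=20 <= 24: swap with position 1, array becomes [7, 20, 1, 12, 3, 28, 24]
arr[2]=1 <= 24: swap with position 2, array becomes [7, 20, 1, 12, 3, 28, 24]
arr[3]=12 <= 24: swap with position 3, array becomes [7, 20, 1, 12, 3, 28, 24]
arr[4]=3 <= 24: swap with position 4, array becomes [7, 20, 1, 12, 3, 28, 24]
arr[5]=28 > 24: no swap

Place pivot at position 5: [7, 20, 1, 12, 3, 24, 28]
Pivot position: 5

After partitioning with pivot 24, the array becomes [7, 20, 1, 12, 3, 24, 28]. The pivot is placed at index 5. All elements to the left of the pivot are <= 24, and all elements to the right are > 24.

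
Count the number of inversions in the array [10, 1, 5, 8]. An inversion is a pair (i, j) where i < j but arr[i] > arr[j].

Finding inversions in [10, 1, 5, 8]:

(0, 1): arr[0]=10 > arr[1]=1
(0, 2): arr[0]=10 > arr[2]=5
(0, 3): arr[0]=10 > arr[3]=8

Total inversions: 3

The array has 3 inversion(s): (0,1), (0,2), (0,3). Each pair (i,j) satisfies i < j and arr[i] > arr[j].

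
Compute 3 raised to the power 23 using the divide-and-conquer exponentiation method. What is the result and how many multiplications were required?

Computing 3^23 by squaring (build up from 3^1; each line after the first costs one multiplication):

3^1 = 3
3^2 = (3^1)^2 = 3^2 = 9
3^4 = (3^2)^2 = 9^2 = 81
3^5 = 3 * 3^4 = 3 * 81 = 243
3^10 = (3^5)^2 = 243^2 = 59049
3^11 = 3 * 3^10 = 3 * 59049 = 177147
3^22 = (3^11)^2 = 177147^2 = 31381059609
3^23 = 3 * 3^22 = 3 * 31381059609 = 94143178827

Result: 94143178827
Multiplications needed: 7 (7 lines after 3^1)

3^23 = 94143178827. Using exponentiation by squaring, this requires 7 multiplications. The key idea: if the exponent is even, square the half-power; if odd, multiply by the base once.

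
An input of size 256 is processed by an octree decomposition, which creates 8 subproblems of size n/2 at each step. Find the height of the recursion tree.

For divide and conquer with division factor 2:

Problem sizes at each level:
Level 0: 256
Level 1: 128
Level 2: 64
Level 3: 32
Level 4: 16
Level 5: 8
Level 6: 4
Level 7: 2
Level 8: 1

The root is level 0 and the size-1 base case is level 8 (the tree spans levels 0 through 8, i.e. 9 levels counting the root), so the depth is the number of divisions: log_2(256) = 8

The recursion tree depth is log_2(256) = 8. At each level, the problem size is divided by 2, so it takes 8 divisions to reduce to a base case of size 1. The algorithm makes 8 recursive calls at each level.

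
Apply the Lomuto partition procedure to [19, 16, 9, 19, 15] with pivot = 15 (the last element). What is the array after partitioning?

Lomuto partition with pivot = 15:

Initial array: [19, 16, 9, 19, 15]

arr[0]=19 > 15: no swap
arr[1]=16 > 15: no swap
arr[2]=9 <= 15: swap with position 0, array becomes [9, 16, 19, 19, 15]
arr[3]=19 > 15: no swap

Place pivot at position 1: [9, 15, 19, 19, 16]
Pivot position: 1

After partitioning with pivot 15, the array becomes [9, 15, 19, 19, 16]. The pivot is placed at index 1. All elements to the left of the pivot are <= 15, and all elements to the right are > 15.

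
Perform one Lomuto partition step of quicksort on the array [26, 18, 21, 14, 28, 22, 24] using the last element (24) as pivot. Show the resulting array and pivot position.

Lomuto partition with pivot = 24:

Initial array: [26, 18, 21, 14, 28, 22, 24]

arr[0]=26 > 24: no swap
arr[1]=18 <= 24: swap with position 0, array becomes [18, 26, 21, 14, 28, 22, 24]
arr[2]=21 <= 24: swap with position 1, array becomes [18, 21, 26, 14, 28, 22, 24]
arr[3]=14 <= 24: swap with position 2, array becomes [18, 21, 14, 26, 28, 22, 24]
arr[4]=28 > 24: no swap
arr[5]=22 <= 24: swap with position 3, array becomes [18, 21, 14, 22, 28, 26, 24]

Place pivot at position 4: [18, 21, 14, 22, 24, 26, 28]
Pivot position: 4

After partitioning with pivot 24, the array becomes [18, 21, 14, 22, 24, 26, 28]. The pivot is placed at index 4. All elements to the left of the pivot are <= 24, and all elements to the right are > 24.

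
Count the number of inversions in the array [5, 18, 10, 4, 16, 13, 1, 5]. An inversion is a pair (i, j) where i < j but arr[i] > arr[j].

Finding inversions in [5, 18, 10, 4, 16, 13, 1, 5]:

(0, 3): arr[0]=5 > arr[3]=4
(0, 6): arr[0]=5 > arr[6]=1
(1, 2): arr[1]=18 > arr[2]=10
(1, 3): arr[1]=18 > arr[3]=4
(1, 4): arr[1]=18 > arr[4]=16
(1, 5): arr[1]=18 > arr[5]=13
(1, 6): arr[1]=18 > arr[6]=1
(1, 7): arr[1]=18 > arr[7]=5
(2, 3): arr[2]=10 > arr[3]=4
(2, 6): arr[2]=10 > arr[6]=1
(2, 7): arr[2]=10 > arr[7]=5
(3, 6): arr[3]=4 > arr[6]=1
(4, 5): arr[4]=16 > arr[5]=13
(4, 6): arr[4]=16 > arr[6]=1
(4, 7): arr[4]=16 > arr[7]=5
(5, 6): arr[5]=13 > arr[6]=1
(5, 7): arr[5]=13 > arr[7]=5

Total inversions: 17

The array has 17 inversion(s): (0,3), (0,6), (1,2), (1,3), (1,4), (1,5), (1,6), (1,7), (2,3), (2,6), (2,7), (3,6), (4,5), (4,6), (4,7), (5,6), (5,7). Each pair (i,j) satisfies i < j and arr[i] > arr[j].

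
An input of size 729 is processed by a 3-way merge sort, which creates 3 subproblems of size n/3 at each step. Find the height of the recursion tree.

For divide and conquer with division factor 3:

Problem sizes at each level:
Level 0: 729
Level 1: 243
Level 2: 81
Level 3: 27
Level 4: 9
Level 5: 3
Level 6: 1

The root is level 0 and the size-1 base case is level 6 (the tree spans levels 0 through 6, i.e. 7 levels counting the root), so the depth is the number of divisions: log_3(729) = 6

The recursion tree depth is log_3(729) = 6. At each level, the problem size is divided by 3, so it takes 6 divisions to reduce to a base case of size 1. The algorithm makes 3 recursive calls at each level.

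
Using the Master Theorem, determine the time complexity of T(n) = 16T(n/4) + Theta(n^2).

Master Theorem for T(n) = 16T(n/4) + O(n^2):

a = 16, b = 4, c = 2
log_b(a) = log_4(16) = 2.0000

Case 2: c = 2 = log_4(16) = 2.0000
T(n) = O(n^2 log n) = O(n^2 log n)

For T(n) = 16T(n/4) + O(n^2): log_4(16) = 2.0000. This is Case 2 of the Master Theorem (c = log_b(a), equal work at all levels), giving O(n^2 log n).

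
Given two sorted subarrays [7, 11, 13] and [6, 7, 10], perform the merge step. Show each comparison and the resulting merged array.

Merging process:

Compare 7 vs 6: take 6 from right. Merged: [6]
Compare 7 vs 7: take 7 from left. Merged: [6, 7]
Compare 11 vs 7: take 7 from right. Merged: [6, 7, 7]
Compare 11 vs 10: take 10 from right. Merged: [6, 7, 7, 10]
Append remaining from left: [11, 13]. Merged: [6, 7, 7, 10, 11, 13]

Final merged array: [6, 7, 7, 10, 11, 13]
Total comparisons: 4

The merged array is [6, 7, 7, 10, 11, 13], requiring 4 comparisons. The merge step runs in O(n) time where n is the total number of elements.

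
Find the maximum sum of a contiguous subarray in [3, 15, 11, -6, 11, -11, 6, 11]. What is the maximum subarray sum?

Using Kadane's algorithm on [3, 15, 11, -6, 11, -11, 6, 11]:

Scanning through the array:
Position 1 (value 15): max_ending_here = 18, max_so_far = 18
Position 2 (value 11): max_ending_here = 29, max_so_far = 29
Position 3 (value -6): max_ending_here = 23, max_so_far = 29
Position 4 (value 11): max_ending_here = 34, max_so_far = 34
Position 5 (value -11): max_ending_here = 23, max_so_far = 34
Position 6 (value 6): max_ending_here = 29, max_so_far = 34
Position 7 (value 11): max_ending_here = 40, max_so_far = 40

Maximum subarray: [3, 15, 11, -6, 11, -11, 6, 11]
Maximum sum: 40

The maximum subarray is [3, 15, 11, -6, 11, -11, 6, 11] with sum 40. This subarray runs from index 0 to index 7.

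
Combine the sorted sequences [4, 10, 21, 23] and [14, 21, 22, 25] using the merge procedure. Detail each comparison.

Merging process:

Compare 4 vs 14: take 4 from left. Merged: [4]
Compare 10 vs 14: take 10 from left. Merged: [4, 10]
Compare 21 vs 14: take 14 from right. Merged: [4, 10, 14]
Compare 21 vs 21: take 21 from left. Merged: [4, 10, 14, 21]
Compare 23 vs 21: take 21 from right. Merged: [4, 10, 14, 21, 21]
Compare 23 vs 22: take 22 from right. Merged: [4, 10, 14, 21, 21, 22]
Compare 23 vs 25: take 23 from left. Merged: [4, 10, 14, 21, 21, 22, 23]
Append remaining from right: [25]. Merged: [4, 10, 14, 21, 21, 22, 23, 25]

Final merged array: [4, 10, 14, 21, 21, 22, 23, 25]
Total comparisons: 7

The merged array is [4, 10, 14, 21, 21, 22, 23, 25], requiring 7 comparisons. The merge step runs in O(n) time where n is the total number of elements.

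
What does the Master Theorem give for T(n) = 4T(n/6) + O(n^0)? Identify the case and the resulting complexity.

Master Theorem for T(n) = 4T(n/6) + O(n^0):

a = 4, b = 6, c = 0
log_b(a) = log_6(4) = 0.7737

Case 1: c = 0 < log_6(4) = 0.7737
T(n) = O(n^(log_6 4))

For T(n) = 4T(n/6) + O(n^0): log_6(4) = 0.7737. This is Case 1 of the Master Theorem (c < log_b(a), work dominated by leaves), giving O(n^(log_6 4)).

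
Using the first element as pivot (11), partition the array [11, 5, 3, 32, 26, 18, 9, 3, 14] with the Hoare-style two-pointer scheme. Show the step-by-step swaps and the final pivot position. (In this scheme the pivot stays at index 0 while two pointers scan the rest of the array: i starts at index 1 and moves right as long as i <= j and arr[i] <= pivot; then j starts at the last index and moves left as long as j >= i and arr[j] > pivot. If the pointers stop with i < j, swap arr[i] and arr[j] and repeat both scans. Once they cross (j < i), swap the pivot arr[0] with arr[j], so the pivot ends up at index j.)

Hoare-style two-pointer partition with pivot = 11:

Initial array: [11, 5, 3, 32, 26, 18, 9, 3, 14]

Pointers start at i = 1, j = 8.
i stops at index 3 (arr[3]=32 > 11), j stops at index 7 (arr[7]=3 <= 11): swap arr[3] and arr[7], array becomes [11, 5, 3, 3, 26, 18, 9, 32, 14]
i stops at index 4 (arr[4]=26 > 11), j stops at index 6 (arr[6]=9 <= 11): swap arr[4] and arr[6], array becomes [11, 5, 3, 3, 9, 18, 26, 32, 14]
i ends at 5, j ends at 4: the pointers have crossed (j < i), so scanning stops.

Swap pivot arr[0] with arr[4] to place pivot at position 4: [9, 5, 3, 3, 11, 18, 26, 32, 14]
Pivot position: 4

After partitioning with pivot 11, the array becomes [9, 5, 3, 3, 11, 18, 26, 32, 14]. The pivot is placed at index 4. All elements to the left of the pivot are <= 11, and all elements to the right are > 11.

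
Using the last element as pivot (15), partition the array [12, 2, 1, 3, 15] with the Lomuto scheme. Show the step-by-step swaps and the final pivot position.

Lomuto partition with pivot = 15:

Initial array: [12, 2, 1, 3, 15]

arr[0]=12 <= 15: swap with position 0, array becomes [12, 2, 1, 3, 15]
arr[1]=2 <= 15: swap with position 1, array becomes [12, 2, 1, 3, 15]
arr[2]=1 <= 15: swap with position 2, array becomes [12, 2, 1, 3, 15]
arr[3]=3 <= 15: swap with position 3, array becomes [12, 2, 1, 3, 15]

Place pivot at position 4: [12, 2, 1, 3, 15]
Pivot position: 4

After partitioning with pivot 15, the array becomes [12, 2, 1, 3, 15]. The pivot is placed at index 4. All elements to the left of the pivot are <= 15, and all elements to the right are > 15.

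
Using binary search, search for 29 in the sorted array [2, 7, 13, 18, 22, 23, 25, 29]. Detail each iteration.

Binary search for 29 in [2, 7, 13, 18, 22, 23, 25, 29]:

lo=0, hi=7, mid=3, arr[mid]=18 -> 18 < 29, search right half
lo=4, hi=7, mid=5, arr[mid]=23 -> 23 < 29, search right half
lo=6, hi=7, mid=6, arr[mid]=25 -> 25 < 29, search right half
lo=7, hi=7, mid=7, arr[mid]=29 -> Found target at index 7!

Binary search finds 29 at index 7 after 4 comparisons. The search repeatedly halves the search space by comparing with the middle element.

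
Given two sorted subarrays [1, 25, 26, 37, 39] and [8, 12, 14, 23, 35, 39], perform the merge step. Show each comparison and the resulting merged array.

Merging process:

Compare 1 vs 8: take 1 from left. Merged: [1]
Compare 25 vs 8: take 8 from right. Merged: [1, 8]
Compare 25 vs 12: take 12 from right. Merged: [1, 8, 12]
Compare 25 vs 14: take 14 from right. Merged: [1, 8, 12, 14]
Compare 25 vs 23: take 23 from right. Merged: [1, 8, 12, 14, 23]
Compare 25 vs 35: take 25 from left. Merged: [1, 8, 12, 14, 23, 25]
Compare 26 vs 35: take 26 from left. Merged: [1, 8, 12, 14, 23, 25, 26]
Compare 37 vs 35: take 35 from right. Merged: [1, 8, 12, 14, 23, 25, 26, 35]
Compare 37 vs 39: take 37 from left. Merged: [1, 8, 12, 14, 23, 25, 26, 35, 37]
Compare 39 vs 39: take 39 from left. Merged: [1, 8, 12, 14, 23, 25, 26, 35, 37, 39]
Append remaining from right: [39]. Merged: [1, 8, 12, 14, 23, 25, 26, 35, 37, 39, 39]

Final merged array: [1, 8, 12, 14, 23, 25, 26, 35, 37, 39, 39]
Total comparisons: 10

The merged array is [1, 8, 12, 14, 23, 25, 26, 35, 37, 39, 39], requiring 10 comparisons. The merge step runs in O(n) time where n is the total number of elements.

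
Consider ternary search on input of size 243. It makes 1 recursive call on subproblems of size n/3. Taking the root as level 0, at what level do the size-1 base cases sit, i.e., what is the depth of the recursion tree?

For divide and conquer with division factor 3:

Problem sizes at each level:
Level 0: 243
Level 1: 81
Level 2: 27
Level 3: 9
Level 4: 3
Level 5: 1

The root is level 0 and the size-1 base case is level 5 (the tree spans levels 0 through 5, i.e. 6 levels counting the root), so the depth is the number of divisions: log_3(243) = 5

The recursion tree depth is log_3(243) = 5. At each level, the problem size is divided by 3, so it takes 5 divisions to reduce to a base case of size 1. The algorithm makes 1 recursive call at each level.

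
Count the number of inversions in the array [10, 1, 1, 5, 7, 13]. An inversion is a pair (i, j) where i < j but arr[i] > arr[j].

Finding inversions in [10, 1, 1, 5, 7, 13]:

(0, 1): arr[0]=10 > arr[1]=1
(0, 2): arr[0]=10 > arr[2]=1
(0, 3): arr[0]=10 > arr[3]=5
(0, 4): arr[0]=10 > arr[4]=7

Total inversions: 4

The array has 4 inversion(s): (0,1), (0,2), (0,3), (0,4). Each pair (i,j) satisfies i < j and arr[i] > arr[j].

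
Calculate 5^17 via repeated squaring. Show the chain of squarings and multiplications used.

Computing 5^17 by squaring (build up from 5^1; each line after the first costs one multiplication):

5^1 = 5
5^2 = (5^1)^2 = 5^2 = 25
5^4 = (5^2)^2 = 25^2 = 625
5^8 = (5^4)^2 = 625^2 = 390625
5^16 = (5^8)^2 = 390625^2 = 152587890625
5^17 = 5 * 5^16 = 5 * 152587890625 = 762939453125

Result: 762939453125
Multiplications needed: 5 (5 lines after 5^1)

5^17 = 762939453125. Using exponentiation by squaring, this requires 5 multiplications. The key idea: if the exponent is even, square the half-power; if odd, multiply by the base once.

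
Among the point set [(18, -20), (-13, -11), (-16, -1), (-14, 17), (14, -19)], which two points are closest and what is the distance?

Computing all pairwise distances among 5 points:

d((18, -20), (-13, -11)) = 32.28
d((18, -20), (-16, -1)) = 38.9487
d((18, -20), (-14, 17)) = 48.9183
d((18, -20), (14, -19)) = 4.1231 <-- minimum
d((-13, -11), (-16, -1)) = 10.4403
d((-13, -11), (-14, 17)) = 28.0179
d((-13, -11), (14, -19)) = 28.1603
d((-16, -1), (-14, 17)) = 18.1108
d((-16, -1), (14, -19)) = 34.9857
d((-14, 17), (14, -19)) = 45.607

Closest pair: (18, -20) and (14, -19) with distance 4.1231

The closest pair is (18, -20) and (14, -19) with Euclidean distance 4.1231. For 5 points, brute-force pairwise comparison is shown above. For large n, the divide-and-conquer algorithm (sort by x, recurse on halves, check the dividing strip) achieves O(n log n).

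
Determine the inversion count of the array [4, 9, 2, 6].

Finding inversions in [4, 9, 2, 6]:

(0, 2): arr[0]=4 > arr[2]=2
(1, 2): arr[1]=9 > arr[2]=2
(1, 3): arr[1]=9 > arr[3]=6

Total inversions: 3

The array has 3 inversion(s): (0,2), (1,2), (1,3). Each pair (i,j) satisfies i < j and arr[i] > arr[j].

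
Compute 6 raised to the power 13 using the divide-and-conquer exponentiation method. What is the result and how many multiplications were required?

Computing 6^13 by squaring (build up from 6^1; each line after the first costs one multiplication):

6^1 = 6
6^2 = (6^1)^2 = 6^2 = 36
6^3 = 6 * 6^2 = 6 * 36 = 216
6^6 = (6^3)^2 = 216^2 = 46656
6^12 = (6^6)^2 = 46656^2 = 2176782336
6^13 = 6 * 6^12 = 6 * 2176782336 = 13060694016

Result: 13060694016
Multiplications needed: 5 (5 lines after 6^1)

6^13 = 13060694016. Using exponentiation by squaring, this requires 5 multiplications. The key idea: if the exponent is even, square the half-power; if odd, multiply by the base once.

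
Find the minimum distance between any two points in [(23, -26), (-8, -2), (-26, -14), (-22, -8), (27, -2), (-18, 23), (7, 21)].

Computing all pairwise distances among 7 points:

d((23, -26), (-8, -2)) = 39.2046
d((23, -26), (-26, -14)) = 50.448
d((23, -26), (-22, -8)) = 48.4665
d((23, -26), (27, -2)) = 24.3311
d((23, -26), (-18, 23)) = 63.8905
d((23, -26), (7, 21)) = 49.6488
d((-8, -2), (-26, -14)) = 21.6333
d((-8, -2), (-22, -8)) = 15.2315
d((-8, -2), (27, -2)) = 35.0
d((-8, -2), (-18, 23)) = 26.9258
d((-8, -2), (7, 21)) = 27.4591
d((-26, -14), (-22, -8)) = 7.2111 <-- minimum
d((-26, -14), (27, -2)) = 54.3415
d((-26, -14), (-18, 23)) = 37.855
d((-26, -14), (7, 21)) = 48.1041
d((-22, -8), (27, -2)) = 49.366
d((-22, -8), (-18, 23)) = 31.257
d((-22, -8), (7, 21)) = 41.0122
d((27, -2), (-18, 23)) = 51.4782
d((27, -2), (7, 21)) = 30.4795
d((-18, 23), (7, 21)) = 25.0799

Closest pair: (-26, -14) and (-22, -8) with distance 7.2111

The closest pair is (-26, -14) and (-22, -8) with Euclidean distance 7.2111. For 7 points, brute-force pairwise comparison is shown above. For large n, the divide-and-conquer algorithm (sort by x, recurse on halves, check the dividing strip) achieves O(n log n).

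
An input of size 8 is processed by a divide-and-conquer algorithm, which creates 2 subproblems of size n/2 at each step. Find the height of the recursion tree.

For divide and conquer with division factor 2:

Problem sizes at each level:
Level 0: 8
Level 1: 4
Level 2: 2
Level 3: 1

The root is level 0 and the size-1 base case is level 3 (the tree spans levels 0 through 3, i.e. 4 levels counting the root), so the depth is the number of divisions: log_2(8) = 3

The recursion tree depth is log_2(8) = 3. At each level, the problem size is divided by 2, so it takes 3 divisions to reduce to a base case of size 1. The algorithm makes 2 recursive calls at each level.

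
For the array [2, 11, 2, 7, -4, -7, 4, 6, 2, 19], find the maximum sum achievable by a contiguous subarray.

Using Kadane's algorithm on [2, 11, 2, 7, -4, -7, 4, 6, 2, 19]:

Scanning through the array:
Position 1 (value 11): max_ending_here = 13, max_so_far = 13
Position 2 (value 2): max_ending_here = 15, max_so_far = 15
Position 3 (value 7): max_ending_here = 22, max_so_far = 22
Position 4 (value -4): max_ending_here = 18, max_so_far = 22
Position 5 (value -7): max_ending_here = 11, max_so_far = 22
Position 6 (value 4): max_ending_here = 15, max_so_far = 22
Position 7 (value 6): max_ending_here = 21, max_so_far = 22
Position 8 (value 2): max_ending_here = 23, max_so_far = 23
Position 9 (value 19): max_ending_here = 42, max_so_far = 42

Maximum subarray: [2, 11, 2, 7, -4, -7, 4, 6, 2, 19]
Maximum sum: 42

The maximum subarray is [2, 11, 2, 7, -4, -7, 4, 6, 2, 19] with sum 42. This subarray runs from index 0 to index 9.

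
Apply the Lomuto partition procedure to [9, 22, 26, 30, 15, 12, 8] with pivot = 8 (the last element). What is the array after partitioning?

Lomuto partition with pivot = 8:

Initial array: [9, 22, 26, 30, 15, 12, 8]

arr[0]=9 > 8: no swap
arr[1]=22 > 8: no swap
arr[2]=26 > 8: no swap
arr[3]=30 > 8: no swap
arr[4]=15 > 8: no swap
arr[5]=12 > 8: no swap

Place pivot at position 0: [8, 22, 26, 30, 15, 12, 9]
Pivot position: 0

After partitioning with pivot 8, the array becomes [8, 22, 26, 30, 15, 12, 9]. The pivot is placed at index 0. All elements to the left of the pivot are <= 8, and all elements to the right are > 8.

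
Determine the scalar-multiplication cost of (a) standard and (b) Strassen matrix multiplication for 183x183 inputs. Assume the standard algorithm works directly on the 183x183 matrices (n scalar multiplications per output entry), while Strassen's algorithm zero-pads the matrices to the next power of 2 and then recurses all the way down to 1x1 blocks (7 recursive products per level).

Matrix multiplication for 183x183 matrices:

Strassen's algorithm requires power-of-2 dimensions. Pad 183x183 to 256x256 (next power of 2).

Standard algorithm: 183^3 = 6128487 multiplications
Strassen's algorithm: 7^(log2(256)) = 7^8 = 5764801 multiplications
Savings: 6128487 - 5764801 = 363686 multiplications

Standard: 6128487 multiplications (183^3). Strassen: 5764801 multiplications (7^8, after padding to 256x256). Strassen reduces 8 recursive multiplications to 7 at each level.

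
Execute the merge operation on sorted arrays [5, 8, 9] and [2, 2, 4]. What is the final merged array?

Merging process:

Compare 5 vs 2: take 2 from right. Merged: [2]
Compare 5 vs 2: take 2 from right. Merged: [2, 2]
Compare 5 vs 4: take 4 from right. Merged: [2, 2, 4]
Append remaining from left: [5, 8, 9]. Merged: [2, 2, 4, 5, 8, 9]

Final merged array: [2, 2, 4, 5, 8, 9]
Total comparisons: 3

The merged array is [2, 2, 4, 5, 8, 9], requiring 3 comparisons. The merge step runs in O(n) time where n is the total number of elements.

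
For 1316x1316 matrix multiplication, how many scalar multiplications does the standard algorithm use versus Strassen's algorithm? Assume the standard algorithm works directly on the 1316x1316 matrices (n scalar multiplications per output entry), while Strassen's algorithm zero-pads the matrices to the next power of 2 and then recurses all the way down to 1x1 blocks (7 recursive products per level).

Matrix multiplication for 1316x1316 matrices:

Strassen's algorithm requires power-of-2 dimensions. Pad 1316x1316 to 2048x2048 (next power of 2).

Standard algorithm: 1316^3 = 2279122496 multiplications
Strassen's algorithm: 7^(log2(2048)) = 7^11 = 1977326743 multiplications
Savings: 2279122496 - 1977326743 = 301795753 multiplications

Standard: 2279122496 multiplications (1316^3). Strassen: 1977326743 multiplications (7^11, after padding to 2048x2048). Strassen reduces 8 recursive multiplications to 7 at each level.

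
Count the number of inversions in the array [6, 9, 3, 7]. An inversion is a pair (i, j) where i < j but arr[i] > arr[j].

Finding inversions in [6, 9, 3, 7]:

(0, 2): arr[0]=6 > arr[2]=3
(1, 2): arr[1]=9 > arr[2]=3
(1, 3): arr[1]=9 > arr[3]=7

Total inversions: 3

The array has 3 inversion(s): (0,2), (1,2), (1,3). Each pair (i,j) satisfies i < j and arr[i] > arr[j].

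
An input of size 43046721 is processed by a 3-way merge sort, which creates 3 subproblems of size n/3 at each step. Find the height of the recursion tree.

For divide and conquer with division factor 3:

Problem sizes at each level:
Level 0: 43046721
Level 1: 14348907
Level 2: 4782969
Level 3: 1594323
Level 4: 531441
Level 5: 177147
Level 6: 59049
Level 7: 19683
Level 8: 6561
Level 9: 2187
Level 10: 729
Level 11: 243
Level 12: 81
Level 13: 27
Level 14: 9
Level 15: 3
Level 16: 1

The root is level 0 and the size-1 base case is level 16 (the tree spans levels 0 through 16, i.e. 17 levels counting the root), so the depth is the number of divisions: log_3(43046721) = 16

The recursion tree depth is log_3(43046721) = 16. At each level, the problem size is divided by 3, so it takes 16 divisions to reduce to a base case of size 1. The algorithm makes 3 recursive calls at each level.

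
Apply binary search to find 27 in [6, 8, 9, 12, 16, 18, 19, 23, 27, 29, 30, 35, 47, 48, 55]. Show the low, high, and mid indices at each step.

Binary search for 27 in [6, 8, 9, 12, 16, 18, 19, 23, 27, 29, 30, 35, 47, 48, 55]:

lo=0, hi=14, mid=7, arr[mid]=23 -> 23 < 27, search right half
lo=8, hi=14, mid=11, arr[mid]=35 -> 35 > 27, search left half
lo=8, hi=10, mid=9, arr[mid]=29 -> 29 > 27, search left half
lo=8, hi=8, mid=8, arr[mid]=27 -> Found target at index 8!

Binary search finds 27 at index 8 after 4 comparisons. The search repeatedly halves the search space by comparing with the middle element.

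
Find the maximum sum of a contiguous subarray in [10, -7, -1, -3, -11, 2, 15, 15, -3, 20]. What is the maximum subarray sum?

Using Kadane's algorithm on [10, -7, -1, -3, -11, 2, 15, 15, -3, 20]:

Scanning through the array:
Position 1 (value -7): max_ending_here = 3, max_so_far = 10
Position 2 (value -1): max_ending_here = 2, max_so_far = 10
Position 3 (value -3): max_ending_here = -1, max_so_far = 10
Position 4 (value -11): max_ending_here = -11, max_so_far = 10
Position 5 (value 2): max_ending_here = 2, max_so_far = 10
Position 6 (value 15): max_ending_here = 17, max_so_far = 17
Position 7 (value 15): max_ending_here = 32, max_so_far = 32
Position 8 (value -3): max_ending_here = 29, max_so_far = 32
Position 9 (value 20): max_ending_here = 49, max_so_far = 49

Maximum subarray: [2, 15, 15, -3, 20]
Maximum sum: 49

The maximum subarray is [2, 15, 15, -3, 20] with sum 49. This subarray runs from index 5 to index 9.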